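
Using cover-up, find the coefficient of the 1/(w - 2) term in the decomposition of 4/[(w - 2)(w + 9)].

Cover (w - 2), set w=2: 4/((w + 9) at w=2) = 4/(11) = 4/11


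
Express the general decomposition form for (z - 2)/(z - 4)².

Repeated linear factor: A/(z - 4) + B/(z - 4)²


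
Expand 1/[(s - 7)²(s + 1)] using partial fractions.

Cover-up at s=-1: R = 1/(-1 - 7)² = 1/64. Cover-up at s=7: Q = 1/(7 + 1) = 1/8. Comparing s² coeff: P = -R = -1/64
Result: (-1/64)/(s - 7) + (1/8)/(s - 7)² + (1/64)/(s + 1)


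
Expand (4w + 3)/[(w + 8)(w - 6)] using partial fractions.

At w=-8: α = (4·(-8) + 3)/(-8 - 6) = 29/14. At w=6: β = (4·6 + 3)/(6 + 8) = 27/14
Result: (29/14)/(w + 8) + (27/14)/(w - 6)


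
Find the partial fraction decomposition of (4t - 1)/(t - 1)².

(4t - 1) = α(t - 1) + β. At t = 1: β = 4·1 - 1 = 3. Coeff of t: α = 4
Result: 4/(t - 1) + 3/(t - 1)²


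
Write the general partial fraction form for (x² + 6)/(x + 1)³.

Repeated linear factor (power 3): A/(x + 1) + B/(x + 1)² + C/(x + 1)³


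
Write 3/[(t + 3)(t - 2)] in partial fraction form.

3/(t + 3)(t - 2) = A/(t + 3) + B/(t - 2). A = 3/(-3 - 2) = -3/5, B = 3/(2 + 3) = 3/5
Result: (-3/5)/(t + 3) + (3/5)/(t - 2)


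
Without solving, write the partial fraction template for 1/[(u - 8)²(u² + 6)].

Repeated linear + quadratic: α/(u - 8) + β/(u - 8)² + (γu + δ)/(u² + 6)


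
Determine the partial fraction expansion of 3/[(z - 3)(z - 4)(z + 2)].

Using cover-up method: α = -3/5, β = 1/2, γ = 1/10
Result: (-3/5)/(z - 3) + (1/2)/(z - 4) + (1/10)/(z + 2)


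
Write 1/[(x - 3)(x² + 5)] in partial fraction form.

Cover-up at x = 3: α = 1/(3² + 5) = 1/14. Then β = -α = -1/14, γ = -α·(0 + 3) = -3/14
Result: (1/14)/(x - 3) - ((1/14)x + 3/14)/(x² + 5)


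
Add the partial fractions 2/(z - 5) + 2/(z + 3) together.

Common denominator (z - 5)(z + 3). Numerator: 2(z + 3) + 2(z - 5) = (2z + 6) + (2z - 10) = 4z - 4
Result: (4z - 4)/[(z - 5)(z + 3)]


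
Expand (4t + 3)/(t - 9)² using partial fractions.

(4t + 3) = P(t - 9) + Q. At t = 9: Q = 4·9 + 3 = 39. Coeff of t: P = 4
Result: 4/(t - 9) + 39/(t - 9)²


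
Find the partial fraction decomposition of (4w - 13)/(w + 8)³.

(4w - 13) = A(w + 8)² + B(w + 8) + C. At w = -8: C = 4·(-8) - 13 = -45. Coefficients: A = 0, B = 4
Result: 4/(w + 8)² - 45/(w + 8)³


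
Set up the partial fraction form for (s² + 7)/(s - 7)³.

Repeated linear factor (power 3): α/(s - 7) + β/(s - 7)² + γ/(s - 7)³


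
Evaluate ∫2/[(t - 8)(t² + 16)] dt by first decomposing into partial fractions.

Cover-up at t=8: A = 2/(8²+16) = 1/40. Coeff matching: B = -1/40, C = -1/5. Decomposition: (1/40)/(t - 8) - ((1/40)t + 1/5)/(t² + 16). Integrate: linear → ln, quadratic → (1/2)ln + arctan: (1/40) ln|(t - 8)| - (1/80) ln(t² + 16) - (1/20) arctan(t/4) + C


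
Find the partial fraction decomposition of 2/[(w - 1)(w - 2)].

2/(w - 1)(w - 2) = P/(w - 1) + Q/(w - 2). P = 2/(1 - 2) = -2, Q = 2/(2 - 1) = 2
Result: -2/(w - 1) + 2/(w - 2)


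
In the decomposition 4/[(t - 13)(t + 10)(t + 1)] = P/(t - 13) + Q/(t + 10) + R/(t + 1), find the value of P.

Cover-up at t = 13: P = 4/[(13 + 10)(13 + 1)] = 4/[(23)(14)] = 4/322 = 2/161


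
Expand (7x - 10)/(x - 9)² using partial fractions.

(7x - 10) = A(x - 9) + B. At x = 9: B = 7·9 - 10 = 53. Coeff of x: A = 7
Result: 7/(x - 9) + 53/(x - 9)²


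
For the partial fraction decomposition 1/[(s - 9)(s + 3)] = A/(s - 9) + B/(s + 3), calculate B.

Cover-up at s = -3: B = 1/(-3 - 9) = -1/12


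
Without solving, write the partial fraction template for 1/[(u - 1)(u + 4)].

Distinct linear factors: α/(u - 1) + β/(u + 4)


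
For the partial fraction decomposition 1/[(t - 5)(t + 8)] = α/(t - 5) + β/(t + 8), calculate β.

Cover-up at t = -8: β = 1/(-8 - 5) = -1/13


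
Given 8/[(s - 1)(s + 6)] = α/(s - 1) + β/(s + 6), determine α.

Cover-up at s = 1: α = 8/(1 + 6) = 8/7


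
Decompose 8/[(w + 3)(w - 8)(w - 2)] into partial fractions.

Using cover-up method: A = 8/55, B = 4/33, C = -4/15
Result: (8/55)/(w + 3) + (4/33)/(w - 8) - (4/15)/(w - 2)


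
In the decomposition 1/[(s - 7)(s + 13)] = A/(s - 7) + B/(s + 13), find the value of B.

Cover-up at s = -13: B = 1/(-13 - 7) = -1/20


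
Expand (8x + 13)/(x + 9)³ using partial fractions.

(8x + 13) = P(x + 9)² + Q(x + 9) + R. At x = -9: R = 8·(-9) + 13 = -59. Coefficients: P = 0, Q = 8
Result: 8/(x + 9)² - 59/(x + 9)³


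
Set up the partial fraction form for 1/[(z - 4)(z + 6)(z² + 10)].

Two linear + quadratic: A/(z - 4) + B/(z + 6) + (Cz + D)/(z² + 10)


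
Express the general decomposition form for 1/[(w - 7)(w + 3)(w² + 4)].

Two linear + quadratic: α/(w - 7) + β/(w + 3) + (γw + δ)/(w² + 4)


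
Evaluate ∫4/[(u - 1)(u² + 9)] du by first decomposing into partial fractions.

Cover-up at u=1: α = 4/(1²+9) = 2/5. Coeff matching: β = -2/5, γ = -2/5. Decomposition: (2/5)/(u - 1) - ((2/5)u + 2/5)/(u² + 9). Integrate: linear → ln, quadratic → (1/2)ln + arctan: (2/5) ln|(u - 1)| - (1/5) ln(u² + 9) - (2/15) arctan(u/3) + C


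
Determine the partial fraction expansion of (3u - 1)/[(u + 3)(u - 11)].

At u=-3: P = (3·(-3) - 1)/(-3 - 11) = 5/7. At u=11: Q = (3·11 - 1)/(11 + 3) = 16/7
Result: (5/7)/(u + 3) + (16/7)/(u - 11)


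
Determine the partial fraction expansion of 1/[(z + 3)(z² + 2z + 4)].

Cover-up at z = -3: α = 1/((-3)² + 2·(-3) + 4) = 1/7. Then β = -α = -1/7, γ = -α·(2 - 3) = 1/7
Result: (1/7)/(z + 3) - ((1/7)z - 1/7)/(z² + 2z + 4)


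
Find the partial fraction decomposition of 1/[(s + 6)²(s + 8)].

Cover-up at s=-8: γ = 1/(-8 + 6)² = 1/4. Cover-up at s=-6: β = 1/(-6 + 8) = 1/2. Comparing s² coeff: α = -γ = -1/4
Result: (-1/4)/(s + 6) + (1/2)/(s + 6)² + (1/4)/(s + 8)


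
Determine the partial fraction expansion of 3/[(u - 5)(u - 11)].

3/(u - 5)(u - 11) = A/(u - 5) + B/(u - 11). A = 3/(5 - 11) = -1/2, B = 3/(11 - 5) = 1/2
Result: (-1/2)/(u - 5) + (1/2)/(u - 11)


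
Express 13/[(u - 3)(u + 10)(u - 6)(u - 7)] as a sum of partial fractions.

Using Heaviside cover-up: (1/12)/(u - 3) - (1/272)/(u + 10) - (13/48)/(u - 6) + (13/68)/(u - 7)


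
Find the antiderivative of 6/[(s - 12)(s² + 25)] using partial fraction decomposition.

Cover-up at s=12: P = 6/(12²+25) = 6/169. Coeff matching: Q = -6/169, R = -72/169. Decomposition: (6/169)/(s - 12) - ((6/169)s + 72/169)/(s² + 25). Integrate: linear → ln, quadratic → (1/2)ln + arctan: (6/169) ln|(s - 12)| - (3/169) ln(s² + 25) - (72/845) arctan(s/5) + C


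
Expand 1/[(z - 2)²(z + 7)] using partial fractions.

Cover-up at z=-7: C = 1/(-7 - 2)² = 1/81. Cover-up at z=2: B = 1/(2 + 7) = 1/9. Comparing z² coeff: A = -C = -1/81
Result: (-1/81)/(z - 2) + (1/9)/(z - 2)² + (1/81)/(z + 7)


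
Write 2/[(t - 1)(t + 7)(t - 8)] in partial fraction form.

Using cover-up method: P = -1/28, Q = 1/60, R = 2/105
Result: (-1/28)/(t - 1) + (1/60)/(t + 7) + (2/105)/(t - 8)


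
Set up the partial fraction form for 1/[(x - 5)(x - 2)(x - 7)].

Three distinct linear factors: α/(x - 5) + β/(x - 2) + γ/(x - 7)


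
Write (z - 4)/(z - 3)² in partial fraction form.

(z - 4) = A(z - 3) + B. At z = 3: B = 1·3 - 4 = -1. Coeff of z: A = 1
Result: 1/(z - 3) - 1/(z - 3)²


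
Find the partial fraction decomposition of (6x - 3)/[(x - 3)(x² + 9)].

At x=3: α = (6·3 - 3)/(3² + 9) = 5/6. β = -α = -5/6, γ = 6 - 3·α = 7/2
Result: (5/6)/(x - 3) - ((5/6)x - 7/2)/(x² + 9)


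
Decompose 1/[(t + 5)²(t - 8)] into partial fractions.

Cover-up at t=8: R = 1/(8 + 5)² = 1/169. Cover-up at t=-5: Q = 1/(-5 - 8) = -1/13. Comparing t² coeff: P = -R = -1/169
Result: (-1/169)/(t + 5) - (1/13)/(t + 5)² + (1/169)/(t - 8)


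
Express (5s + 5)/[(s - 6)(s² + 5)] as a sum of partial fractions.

At s=6: α = (5·6 + 5)/(6² + 5) = 35/41. β = -α = -35/41, γ = 5 - 6·α = -5/41
Result: (35/41)/(s - 6) - ((35/41)s + 5/41)/(s² + 5)


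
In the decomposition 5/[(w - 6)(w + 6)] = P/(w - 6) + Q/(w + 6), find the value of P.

Cover-up at w = 6: P = 5/(6 + 6) = 5/12


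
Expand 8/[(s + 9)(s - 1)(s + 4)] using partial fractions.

Using cover-up method: α = 4/25, β = 4/25, γ = -8/25
Result: (4/25)/(s + 9) + (4/25)/(s - 1) - (8/25)/(s + 4)


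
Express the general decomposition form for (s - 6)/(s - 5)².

Repeated linear factor: A/(s - 5) + B/(s - 5)²


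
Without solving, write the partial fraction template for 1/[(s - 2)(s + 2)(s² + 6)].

Two linear + quadratic: P/(s - 2) + Q/(s + 2) + (Rs + S)/(s² + 6)


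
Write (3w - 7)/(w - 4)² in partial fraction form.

(3w - 7) = A(w - 4) + B. At w = 4: B = 3·4 - 7 = 5. Coeff of w: A = 3
Result: 3/(w - 4) + 5/(w - 4)²


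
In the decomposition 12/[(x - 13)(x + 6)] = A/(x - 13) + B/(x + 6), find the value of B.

Cover-up at x = -6: B = 12/(-6 - 13) = -12/19


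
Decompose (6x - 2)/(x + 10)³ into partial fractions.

(6x - 2) = α(x + 10)² + β(x + 10) + γ. At x = -10: γ = 6·(-10) - 2 = -62. Coefficients: α = 0, β = 6
Result: 6/(x + 10)² - 62/(x + 10)³


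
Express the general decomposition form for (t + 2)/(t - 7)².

Repeated linear factor: α/(t - 7) + β/(t - 7)²


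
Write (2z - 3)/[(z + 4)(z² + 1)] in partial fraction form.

At z=-4: A = (2·(-4) - 3)/((-4)² + 1) = -11/17. B = -A = 11/17, C = 2 - (-4)·A = -10/17
Result: (-11/17)/(z + 4) + ((11/17)z - 10/17)/(z² + 1)


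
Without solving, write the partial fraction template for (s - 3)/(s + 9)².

Repeated linear factor: P/(s + 9) + Q/(s + 9)²


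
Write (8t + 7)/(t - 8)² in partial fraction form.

(8t + 7) = A(t - 8) + B. At t = 8: B = 8·8 + 7 = 71. Coeff of t: A = 8
Result: 8/(t - 8) + 71/(t - 8)²


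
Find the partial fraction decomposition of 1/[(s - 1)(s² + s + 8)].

Cover-up at s = 1: α = 1/(1² + 1·1 + 8) = 1/10. Then β = -α = -1/10, γ = -α·(1 + 1) = -1/5
Result: (1/10)/(s - 1) - ((1/10)s + 1/5)/(s² + s + 8)


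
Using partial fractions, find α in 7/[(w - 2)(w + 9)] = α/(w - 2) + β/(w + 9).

Cover-up at w = 2: α = 7/(2 + 9) = 7/11


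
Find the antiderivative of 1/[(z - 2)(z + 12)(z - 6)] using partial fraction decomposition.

Cover-up: α = -1/56, β = 1/252, γ = 1/72. Decomposition: (-1/56)/(z - 2) + (1/252)/(z + 12) + (1/72)/(z - 6). Integrate each term: (-1/56) ln|(z - 2)| + (1/252) ln|(z + 12)| + (1/72) ln|(z - 6)| + C


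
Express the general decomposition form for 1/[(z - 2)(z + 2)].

Distinct linear factors: A/(z - 2) + B/(z + 2)


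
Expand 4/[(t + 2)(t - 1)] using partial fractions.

4/(t + 2)(t - 1) = P/(t + 2) + Q/(t - 1). P = 4/(-2 - 1) = -4/3, Q = 4/(1 + 2) = 4/3
Result: (-4/3)/(t + 2) + (4/3)/(t - 1)


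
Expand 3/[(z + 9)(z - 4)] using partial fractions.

3/(z + 9)(z - 4) = α/(z + 9) + β/(z - 4). α = 3/(-9 - 4) = -3/13, β = 3/(4 + 9) = 3/13
Result: (-3/13)/(z + 9) + (3/13)/(z - 4)


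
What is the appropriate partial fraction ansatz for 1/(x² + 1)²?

Repeated quadratic factor: (Ax + B)/(x² + 1) + (Cx + D)/(x² + 1)²


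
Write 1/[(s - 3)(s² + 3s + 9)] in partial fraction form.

Cover-up at s = 3: α = 1/(3² + 3·3 + 9) = 1/27. Then β = -α = -1/27, γ = -α·(3 + 3) = -2/9
Result: (1/27)/(s - 3) - ((1/27)s + 2/9)/(s² + 3s + 9)


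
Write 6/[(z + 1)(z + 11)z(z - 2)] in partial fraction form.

Using Heaviside cover-up: (1/5)/(z + 1) - (3/715)/(z + 11) - (3/11)/z + (1/13)/(z - 2)


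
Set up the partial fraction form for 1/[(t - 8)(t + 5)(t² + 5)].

Two linear + quadratic: P/(t - 8) + Q/(t + 5) + (Rt + S)/(t² + 5)


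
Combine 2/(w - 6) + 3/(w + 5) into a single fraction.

Common denominator (w - 6)(w + 5). Numerator: 2(w + 5) + 3(w - 6) = (2w + 10) + (3w - 18) = 5w - 8
Result: (5w - 8)/[(w - 6)(w + 5)]


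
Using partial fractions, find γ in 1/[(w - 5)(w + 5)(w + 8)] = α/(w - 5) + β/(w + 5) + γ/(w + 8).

Cover-up at w = -8: γ = 1/[(-8 - 5)(-8 + 5)] = 1/[(-13)(-3)] = 1/39


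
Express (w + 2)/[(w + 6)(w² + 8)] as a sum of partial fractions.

At w=-6: P = (1·(-6) + 2)/((-6)² + 8) = -1/11. Q = -P = 1/11, R = 1 - (-6)·P = 5/11
Result: (-1/11)/(w + 6) + ((1/11)w + 5/11)/(w² + 8)


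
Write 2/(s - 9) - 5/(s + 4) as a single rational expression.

Common denominator (s - 9)(s + 4). Numerator: 2(s + 4) - 5(s - 9) = (2s + 8) - (5s - 45) = -3s + 53
Result: (-3s + 53)/[(s - 9)(s + 4)]


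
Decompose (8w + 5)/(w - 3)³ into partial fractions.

(8w + 5) = A(w - 3)² + B(w - 3) + C. At w = 3: C = 8·3 + 5 = 29. Coefficients: A = 0, B = 8
Result: 8/(w - 3)² + 29/(w - 3)³


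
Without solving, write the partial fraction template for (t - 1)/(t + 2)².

Repeated linear factor: P/(t + 2) + Q/(t + 2)²


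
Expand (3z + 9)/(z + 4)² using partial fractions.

(3z + 9) = α(z + 4) + β. At z = -4: β = 3·(-4) + 9 = -3. Coeff of z: α = 3
Result: 3/(z + 4) - 3/(z + 4)²


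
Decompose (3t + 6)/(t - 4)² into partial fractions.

(3t + 6) = A(t - 4) + B. At t = 4: B = 3·4 + 6 = 18. Coeff of t: A = 3
Result: 3/(t - 4) + 18/(t - 4)²


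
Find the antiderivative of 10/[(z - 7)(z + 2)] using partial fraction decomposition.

Decompose: 10/[(z - 7)(z + 2)] = (10/9)/(z - 7) - (10/9)/(z + 2). Integrate each term: (10/9) ln|(z - 7)| - (10/9) ln|(z + 2)| + C


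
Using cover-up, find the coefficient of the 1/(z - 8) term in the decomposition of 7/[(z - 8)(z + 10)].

Cover (z - 8), set z=8: 7/((z + 10) at z=8) = 7/(18) = 7/18


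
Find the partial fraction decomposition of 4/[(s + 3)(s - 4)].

4/(s + 3)(s - 4) = α/(s + 3) + β/(s - 4). α = 4/(-3 - 4) = -4/7, β = 4/(4 + 3) = 4/7
Result: (-4/7)/(s + 3) + (4/7)/(s - 4)


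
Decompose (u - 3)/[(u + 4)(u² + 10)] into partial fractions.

At u=-4: A = (1·(-4) - 3)/((-4)² + 10) = -7/26. B = -A = 7/26, C = 1 - (-4)·A = -1/13
Result: (-7/26)/(u + 4) + ((7/26)u - 1/13)/(u² + 10)


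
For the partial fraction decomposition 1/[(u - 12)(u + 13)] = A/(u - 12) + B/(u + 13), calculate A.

Cover-up at u = 12: A = 1/(12 + 13) = 1/25


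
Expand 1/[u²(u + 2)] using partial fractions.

Cover-up at u=-2: C = 1/(-2 - 0)² = 1/4. Cover-up at u=0: B = 1/(0 + 2) = 1/2. Comparing u² coeff: A = -C = -1/4
Result: (-1/4)/u + (1/2)/u² + (1/4)/(u + 2)


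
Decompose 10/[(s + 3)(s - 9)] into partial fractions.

10/(s + 3)(s - 9) = α/(s + 3) + β/(s - 9). α = 10/(-3 - 9) = -5/6, β = 10/(9 + 3) = 5/6
Result: (-5/6)/(s + 3) + (5/6)/(s - 9)


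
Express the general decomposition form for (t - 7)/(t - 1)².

Repeated linear factor: A/(t - 1) + B/(t - 1)²


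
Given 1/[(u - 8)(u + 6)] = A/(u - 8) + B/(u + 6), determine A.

Cover-up at u = 8: A = 1/(8 + 6) = 1/14


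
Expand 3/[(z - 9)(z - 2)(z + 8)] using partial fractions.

Using cover-up method: P = 3/119, Q = -3/70, R = 3/170
Result: (3/119)/(z - 9) - (3/70)/(z - 2) + (3/170)/(z + 8)


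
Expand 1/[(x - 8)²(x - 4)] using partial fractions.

Cover-up at x=4: C = 1/(4 - 8)² = 1/16. Cover-up at x=8: B = 1/(8 - 4) = 1/4. Comparing x² coeff: A = -C = -1/16
Result: (-1/16)/(x - 8) + (1/4)/(x - 8)² + (1/16)/(x - 4)


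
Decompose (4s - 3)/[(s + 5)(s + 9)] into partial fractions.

At s=-5: A = (4·(-5) - 3)/(-5 + 9) = -23/4. At s=-9: B = (4·(-9) - 3)/(-9 + 5) = 39/4
Result: (-23/4)/(s + 5) + (39/4)/(s + 9)


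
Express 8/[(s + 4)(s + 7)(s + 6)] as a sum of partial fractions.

Using cover-up method: P = 4/3, Q = 8/3, R = -4
Result: (4/3)/(s + 4) + (8/3)/(s + 7) - 4/(s + 6)


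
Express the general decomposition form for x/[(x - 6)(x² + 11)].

Linear + irreducible quadratic: P/(x - 6) + (Qx + R)/(x² + 11)


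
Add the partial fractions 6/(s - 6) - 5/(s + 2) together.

Common denominator (s - 6)(s + 2). Numerator: 6(s + 2) - 5(s - 6) = (6s + 12) - (5s - 30) = s + 42
Result: (s + 42)/[(s - 6)(s + 2)]


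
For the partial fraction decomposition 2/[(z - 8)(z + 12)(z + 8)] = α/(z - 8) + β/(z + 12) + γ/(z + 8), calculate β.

Cover-up at z = -12: β = 2/[(-12 - 8)(-12 + 8)] = 2/[(-20)(-4)] = 2/80 = 1/40


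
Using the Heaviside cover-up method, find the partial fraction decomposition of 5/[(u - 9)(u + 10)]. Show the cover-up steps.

Cover (u - 9): set u=9, get A = 5/(9 + 10) = 5/19. Cover (u + 10): set u=-10, get B = 5/(-10 - 9) = -5/19.
Result: (5/19)/(u - 9) - (5/19)/(u + 10)


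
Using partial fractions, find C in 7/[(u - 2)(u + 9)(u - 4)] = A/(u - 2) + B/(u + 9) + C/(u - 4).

Cover-up at u = 4: C = 7/[(4 - 2)(4 + 9)] = 7/[(2)(13)] = 7/26


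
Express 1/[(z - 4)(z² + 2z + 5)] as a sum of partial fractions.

Cover-up at z = 4: P = 1/(4² + 2·4 + 5) = 1/29. Then Q = -P = -1/29, R = -P·(2 + 4) = -6/29
Result: (1/29)/(z - 4) - ((1/29)z + 6/29)/(z² + 2z + 5)


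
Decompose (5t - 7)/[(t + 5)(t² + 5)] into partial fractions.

At t=-5: α = (5·(-5) - 7)/((-5)² + 5) = -16/15. β = -α = 16/15, γ = 5 - (-5)·α = -1/3
Result: (-16/15)/(t + 5) + ((16/15)t - 1/3)/(t² + 5)


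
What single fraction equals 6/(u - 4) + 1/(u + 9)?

Common denominator (u - 4)(u + 9). Numerator: 6(u + 9) + 1(u - 4) = (6u + 54) + (u - 4) = 7u + 50
Result: (7u + 50)/[(u - 4)(u + 9)]


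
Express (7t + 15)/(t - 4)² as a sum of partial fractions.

(7t + 15) = A(t - 4) + B. At t = 4: B = 7·4 + 15 = 43. Coeff of t: A = 7
Result: 7/(t - 4) + 43/(t - 4)²


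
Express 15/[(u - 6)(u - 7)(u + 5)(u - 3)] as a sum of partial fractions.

Using Heaviside cover-up: (-5/11)/(u - 6) + (5/16)/(u - 7) - (5/352)/(u + 5) + (5/32)/(u - 3)


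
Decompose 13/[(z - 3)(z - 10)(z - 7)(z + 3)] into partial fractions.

Using Heaviside cover-up: (13/168)/(z - 3) + (1/21)/(z - 10) - (13/120)/(z - 7) - (1/60)/(z + 3)


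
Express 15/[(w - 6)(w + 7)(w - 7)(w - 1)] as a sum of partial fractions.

Using Heaviside cover-up: (-3/13)/(w - 6) - (15/1456)/(w + 7) + (5/28)/(w - 7) + (1/16)/(w - 1)


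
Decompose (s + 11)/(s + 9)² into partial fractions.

(s + 11) = A(s + 9) + B. At s = -9: B = 1·(-9) + 11 = 2. Coeff of s: A = 1
Result: 1/(s + 9) + 2/(s + 9)²


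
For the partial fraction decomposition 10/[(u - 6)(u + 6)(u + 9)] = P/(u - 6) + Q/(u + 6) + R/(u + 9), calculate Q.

Cover-up at u = -6: Q = 10/[(-6 - 6)(-6 + 9)] = 10/[(-12)(3)] = -10/36 = -5/18


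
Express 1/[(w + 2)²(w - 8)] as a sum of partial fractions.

Cover-up at w=8: γ = 1/(8 + 2)² = 1/100. Cover-up at w=-2: β = 1/(-2 - 8) = -1/10. Comparing w² coeff: α = -γ = -1/100
Result: (-1/100)/(w + 2) - (1/10)/(w + 2)² + (1/100)/(w - 8)


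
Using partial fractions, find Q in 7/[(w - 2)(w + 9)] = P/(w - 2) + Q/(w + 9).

Cover-up at w = -9: Q = 7/(-9 - 2) = -7/11


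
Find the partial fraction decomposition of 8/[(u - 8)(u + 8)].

8/(u - 8)(u + 8) = α/(u - 8) + β/(u + 8). α = 8/(8 + 8) = 1/2, β = 8/(-8 - 8) = -1/2
Result: (1/2)/(u - 8) - (1/2)/(u + 8)


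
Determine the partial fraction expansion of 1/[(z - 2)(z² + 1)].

Cover-up at z = 2: P = 1/(2² + 1) = 1/5. Then Q = -P = -1/5, R = -P·(0 + 2) = -2/5
Result: (1/5)/(z - 2) - ((1/5)z + 2/5)/(z² + 1)


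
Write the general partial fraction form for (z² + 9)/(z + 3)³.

Repeated linear factor (power 3): α/(z + 3) + β/(z + 3)² + γ/(z + 3)³


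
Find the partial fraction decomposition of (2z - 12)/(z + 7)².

(2z - 12) = P(z + 7) + Q. At z = -7: Q = 2·(-7) - 12 = -26. Coeff of z: P = 2
Result: 2/(z + 7) - 26/(z + 7)²


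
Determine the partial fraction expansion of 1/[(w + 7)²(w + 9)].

Cover-up at w=-9: γ = 1/(-9 + 7)² = 1/4. Cover-up at w=-7: β = 1/(-7 + 9) = 1/2. Comparing w² coeff: α = -γ = -1/4
Result: (-1/4)/(w + 7) + (1/2)/(w + 7)² + (1/4)/(w + 9)


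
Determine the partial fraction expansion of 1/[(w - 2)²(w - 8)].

Cover-up at w=8: γ = 1/(8 - 2)² = 1/36. Cover-up at w=2: β = 1/(2 - 8) = -1/6. Comparing w² coeff: α = -γ = -1/36
Result: (-1/36)/(w - 2) - (1/6)/(w - 2)² + (1/36)/(w - 8)


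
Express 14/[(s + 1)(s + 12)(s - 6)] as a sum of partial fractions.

Using cover-up method: α = -2/11, β = 7/99, γ = 1/9
Result: (-2/11)/(s + 1) + (7/99)/(s + 12) + (1/9)/(s - 6)


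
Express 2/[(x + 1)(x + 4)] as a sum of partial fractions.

2/(x + 1)(x + 4) = A/(x + 1) + B/(x + 4). A = 2/(-1 + 4) = 2/3, B = 2/(-4 + 1) = -2/3
Result: (2/3)/(x + 1) - (2/3)/(x + 4)


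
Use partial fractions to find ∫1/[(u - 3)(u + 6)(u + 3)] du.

Cover-up: A = 1/54, B = 1/27, C = -1/18. Decomposition: (1/54)/(u - 3) + (1/27)/(u + 6) - (1/18)/(u + 3). Integrate each term: (1/54) ln|(u - 3)| + (1/27) ln|(u + 6)| - (1/18) ln|(u + 3)| + C


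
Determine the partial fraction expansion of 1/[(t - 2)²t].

Cover-up at t=0: γ = 1/(0 - 2)² = 1/4. Cover-up at t=2: β = 1/(2 - 0) = 1/2. Comparing t² coeff: α = -γ = -1/4
Result: (-1/4)/(t - 2) + (1/2)/(t - 2)² + (1/4)/t


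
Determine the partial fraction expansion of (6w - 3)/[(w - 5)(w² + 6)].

At w=5: A = (6·5 - 3)/(5² + 6) = 27/31. B = -A = -27/31, C = 6 - 5·A = 51/31
Result: (27/31)/(w - 5) - ((27/31)w - 51/31)/(w² + 6)


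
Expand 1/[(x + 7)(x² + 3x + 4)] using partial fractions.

Cover-up at x = -7: A = 1/((-7)² + 3·(-7) + 4) = 1/32. Then B = -A = -1/32, C = -A·(3 - 7) = 1/8
Result: (1/32)/(x + 7) - ((1/32)x - 1/8)/(x² + 3x + 4)


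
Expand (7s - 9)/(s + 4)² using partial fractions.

(7s - 9) = P(s + 4) + Q. At s = -4: Q = 7·(-4) - 9 = -37. Coeff of s: P = 7
Result: 7/(s + 4) - 37/(s + 4)²


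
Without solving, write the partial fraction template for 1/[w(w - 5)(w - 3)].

Three distinct linear factors: A/w + B/(w - 5) + C/(w - 3)


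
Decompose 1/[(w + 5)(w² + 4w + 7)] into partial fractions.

Cover-up at w = -5: A = 1/((-5)² + 4·(-5) + 7) = 1/12. Then B = -A = -1/12, C = -A·(4 - 5) = 1/12
Result: (1/12)/(w + 5) - ((1/12)w - 1/12)/(w² + 4w + 7)


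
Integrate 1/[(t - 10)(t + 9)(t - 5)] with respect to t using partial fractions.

Cover-up: α = 1/95, β = 1/266, γ = -1/70. Decomposition: (1/95)/(t - 10) + (1/266)/(t + 9) - (1/70)/(t - 5). Integrate each term: (1/95) ln|(t - 10)| + (1/266) ln|(t + 9)| - (1/70) ln|(t - 5)| + C


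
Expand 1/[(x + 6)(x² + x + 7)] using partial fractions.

Cover-up at x = -6: A = 1/((-6)² + 1·(-6) + 7) = 1/37. Then B = -A = -1/37, C = -A·(1 - 6) = 5/37
Result: (1/37)/(x + 6) - ((1/37)x - 5/37)/(x² + x + 7)


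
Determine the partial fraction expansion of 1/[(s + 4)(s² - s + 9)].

Cover-up at s = -4: P = 1/((-4)² - 1·(-4) + 9) = 1/29. Then Q = -P = -1/29, R = -P·(-1 - 4) = 5/29
Result: (1/29)/(s + 4) - ((1/29)s - 5/29)/(s² - s + 9)


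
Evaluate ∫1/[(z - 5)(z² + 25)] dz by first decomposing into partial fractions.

Cover-up at z=5: P = 1/(5²+25) = 1/50. Coeff matching: Q = -1/50, R = -1/10. Decomposition: (1/50)/(z - 5) - ((1/50)z + 1/10)/(z² + 25). Integrate: linear → ln, quadratic → (1/2)ln + arctan: (1/50) ln|(z - 5)| - (1/100) ln(z² + 25) - (1/50) arctan(z/5) + C


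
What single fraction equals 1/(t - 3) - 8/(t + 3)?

Common denominator (t - 3)(t + 3). Numerator: 1(t + 3) - 8(t - 3) = (t + 3) - (8t - 24) = -7t + 27
Result: (-7t + 27)/[(t - 3)(t + 3)]


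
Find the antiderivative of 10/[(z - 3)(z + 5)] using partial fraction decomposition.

Decompose: 10/[(z - 3)(z + 5)] = (5/4)/(z - 3) - (5/4)/(z + 5). Integrate each term: (5/4) ln|(z - 3)| - (5/4) ln|(z + 5)| + C


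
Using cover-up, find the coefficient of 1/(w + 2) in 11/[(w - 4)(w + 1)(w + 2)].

Cover (w + 2), set w=-2: 11/[(-2 - 4)(-2 + 1)] = 11/6


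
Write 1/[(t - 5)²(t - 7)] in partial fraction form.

Cover-up at t=7: C = 1/(7 - 5)² = 1/4. Cover-up at t=5: B = 1/(5 - 7) = -1/2. Comparing t² coeff: A = -C = -1/4
Result: (-1/4)/(t - 5) - (1/2)/(t - 5)² + (1/4)/(t - 7)


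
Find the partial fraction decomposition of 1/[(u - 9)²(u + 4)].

Cover-up at u=-4: γ = 1/(-4 - 9)² = 1/169. Cover-up at u=9: β = 1/(9 + 4) = 1/13. Comparing u² coeff: α = -γ = -1/169
Result: (-1/169)/(u - 9) + (1/13)/(u - 9)² + (1/169)/(u + 4)


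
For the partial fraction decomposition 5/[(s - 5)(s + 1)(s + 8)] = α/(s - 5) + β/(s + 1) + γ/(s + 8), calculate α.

Cover-up at s = 5: α = 5/[(5 + 1)(5 + 8)] = 5/[(6)(13)] = 5/78


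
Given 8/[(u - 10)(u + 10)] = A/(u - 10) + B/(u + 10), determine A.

Cover-up at u = 10: A = 8/(10 + 10) = 8/20 = 2/5


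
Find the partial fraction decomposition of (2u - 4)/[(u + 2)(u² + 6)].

At u=-2: P = (2·(-2) - 4)/((-2)² + 6) = -4/5. Q = -P = 4/5, R = 2 - (-2)·P = 2/5
Result: (-4/5)/(u + 2) + ((4/5)u + 2/5)/(u² + 6)


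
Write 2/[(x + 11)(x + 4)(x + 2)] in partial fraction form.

Using cover-up method: α = 2/63, β = -1/7, γ = 1/9
Result: (2/63)/(x + 11) - (1/7)/(x + 4) + (1/9)/(x + 2)


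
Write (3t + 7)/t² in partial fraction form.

(3t + 7) = Pt + Q. At t = 0: Q = 3·0 + 7 = 7. Coeff of t: P = 3
Result: 3/t + 7/t²


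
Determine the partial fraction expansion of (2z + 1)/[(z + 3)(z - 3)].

At z=-3: A = (2·(-3) + 1)/(-3 - 3) = 5/6. At z=3: B = (2·3 + 1)/(3 + 3) = 7/6
Result: (5/6)/(z + 3) + (7/6)/(z - 3)


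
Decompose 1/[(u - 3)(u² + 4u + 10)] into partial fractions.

Cover-up at u = 3: α = 1/(3² + 4·3 + 10) = 1/31. Then β = -α = -1/31, γ = -α·(4 + 3) = -7/31
Result: (1/31)/(u - 3) - ((1/31)u + 7/31)/(u² + 4u + 10)


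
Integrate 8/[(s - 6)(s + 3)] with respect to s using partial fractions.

Decompose: 8/[(s - 6)(s + 3)] = (8/9)/(s - 6) - (8/9)/(s + 3). Integrate each term: (8/9) ln|(s - 6)| - (8/9) ln|(s + 3)| + C


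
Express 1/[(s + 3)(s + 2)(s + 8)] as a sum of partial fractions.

Using cover-up method: α = -1/5, β = 1/6, γ = 1/30
Result: (-1/5)/(s + 3) + (1/6)/(s + 2) + (1/30)/(s + 8)


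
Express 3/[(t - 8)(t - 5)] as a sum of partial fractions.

3/(t - 8)(t - 5) = P/(t - 8) + Q/(t - 5). P = 3/(8 - 5) = 1, Q = 3/(5 - 8) = -1
Result: 1/(t - 8) - 1/(t - 5)


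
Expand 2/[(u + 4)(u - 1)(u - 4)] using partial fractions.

Using cover-up method: α = 1/20, β = -2/15, γ = 1/12
Result: (1/20)/(u + 4) - (2/15)/(u - 1) + (1/12)/(u - 4)


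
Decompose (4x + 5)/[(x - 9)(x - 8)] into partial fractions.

At x=9: A = (4·9 + 5)/(9 - 8) = 41. At x=8: B = (4·8 + 5)/(8 - 9) = -37
Result: 41/(x - 9) - 37/(x - 8)


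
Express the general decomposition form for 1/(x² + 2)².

Repeated quadratic factor: (αx + β)/(x² + 2) + (γx + δ)/(x² + 2)²


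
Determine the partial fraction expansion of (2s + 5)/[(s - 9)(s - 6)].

At s=9: α = (2·9 + 5)/(9 - 6) = 23/3. At s=6: β = (2·6 + 5)/(6 - 9) = -17/3
Result: (23/3)/(s - 9) - (17/3)/(s - 6)


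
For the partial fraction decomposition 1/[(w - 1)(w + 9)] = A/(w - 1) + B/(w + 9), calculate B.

Cover-up at w = -9: B = 1/(-9 - 1) = -1/10


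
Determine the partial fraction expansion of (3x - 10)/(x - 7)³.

(3x - 10) = α(x - 7)² + β(x - 7) + γ. At x = 7: γ = 3·7 - 10 = 11. Coefficients: α = 0, β = 3
Result: 3/(x - 7)² + 11/(x - 7)³


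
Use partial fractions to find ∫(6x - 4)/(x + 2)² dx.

Decompose: P = 6, Q = 6·(-2) - 4 = -16, so (6x - 4)/(x + 2)² = 6/(x + 2) - 16/(x + 2)². Integrate: ∫ P/(x + 2) dx = 6 ln|(x + 2)|; ∫ Q/(x + 2)² dx = 16/(x + 2). Sum: 6 ln|(x + 2)| + 16/(x + 2) + C


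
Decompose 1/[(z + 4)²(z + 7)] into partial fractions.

Cover-up at z=-7: R = 1/(-7 + 4)² = 1/9. Cover-up at z=-4: Q = 1/(-4 + 7) = 1/3. Comparing z² coeff: P = -R = -1/9
Result: (-1/9)/(z + 4) + (1/3)/(z + 4)² + (1/9)/(z + 7)


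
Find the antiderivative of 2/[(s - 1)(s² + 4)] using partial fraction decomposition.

Cover-up at s=1: A = 2/(1²+4) = 2/5. Coeff matching: B = -2/5, C = -2/5. Decomposition: (2/5)/(s - 1) - ((2/5)s + 2/5)/(s² + 4). Integrate: linear → ln, quadratic → (1/2)ln + arctan: (2/5) ln|(s - 1)| - (1/5) ln(s² + 4) - (1/5) arctan(s/2) + C


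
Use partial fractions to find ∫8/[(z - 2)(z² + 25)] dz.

Cover-up at z=2: α = 8/(2²+25) = 8/29. Coeff matching: β = -8/29, γ = -16/29. Decomposition: (8/29)/(z - 2) - ((8/29)z + 16/29)/(z² + 25). Integrate: linear → ln, quadratic → (1/2)ln + arctan: (8/29) ln|(z - 2)| - (4/29) ln(z² + 25) - (16/145) arctan(z/5) + C


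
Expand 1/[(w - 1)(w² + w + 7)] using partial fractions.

Cover-up at w = 1: A = 1/(1² + 1·1 + 7) = 1/9. Then B = -A = -1/9, C = -A·(1 + 1) = -2/9
Result: (1/9)/(w - 1) - ((1/9)w + 2/9)/(w² + w + 7)


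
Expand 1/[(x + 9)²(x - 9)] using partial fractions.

Cover-up at x=9: γ = 1/(9 + 9)² = 1/324. Cover-up at x=-9: β = 1/(-9 - 9) = -1/18. Comparing x² coeff: α = -γ = -1/324
Result: (-1/324)/(x + 9) - (1/18)/(x + 9)² + (1/324)/(x - 9)


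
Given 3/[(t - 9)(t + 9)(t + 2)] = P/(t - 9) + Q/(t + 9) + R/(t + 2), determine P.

Cover-up at t = 9: P = 3/[(9 + 9)(9 + 2)] = 3/[(18)(11)] = 3/198 = 1/66


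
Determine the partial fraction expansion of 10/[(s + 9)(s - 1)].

10/(s + 9)(s - 1) = α/(s + 9) + β/(s - 1). α = 10/(-9 - 1) = -1, β = 10/(1 + 9) = 1
Result: -1/(s + 9) + 1/(s - 1)


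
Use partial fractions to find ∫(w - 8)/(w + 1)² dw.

Decompose: α = 1, β = 1·(-1) - 8 = -9, so (w - 8)/(w + 1)² = 1/(w + 1) - 9/(w + 1)². Integrate: ∫ α/(w + 1) dw = ln|(w + 1)|; ∫ β/(w + 1)² dw = 9/(w + 1). Sum: ln|(w + 1)| + 9/(w + 1) + C


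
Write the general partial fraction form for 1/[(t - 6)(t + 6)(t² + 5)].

Two linear + quadratic: α/(t - 6) + β/(t + 6) + (γt + δ)/(t² + 5)


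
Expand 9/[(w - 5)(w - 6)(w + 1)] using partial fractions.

Using cover-up method: P = -3/2, Q = 9/7, R = 3/14
Result: (-3/2)/(w - 5) + (9/7)/(w - 6) + (3/14)/(w + 1)


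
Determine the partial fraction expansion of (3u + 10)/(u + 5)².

(3u + 10) = α(u + 5) + β. At u = -5: β = 3·(-5) + 10 = -5. Coeff of u: α = 3
Result: 3/(u + 5) - 5/(u + 5)²


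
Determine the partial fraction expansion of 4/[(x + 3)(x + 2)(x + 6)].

Using cover-up method: P = -4/3, Q = 1, R = 1/3
Result: (-4/3)/(x + 3) + 1/(x + 2) + (1/3)/(x + 6)


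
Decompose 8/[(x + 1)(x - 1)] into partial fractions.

8/(x + 1)(x - 1) = α/(x + 1) + β/(x - 1). α = 8/(-1 - 1) = -4, β = 8/(1 + 1) = 4
Result: -4/(x + 1) + 4/(x - 1)


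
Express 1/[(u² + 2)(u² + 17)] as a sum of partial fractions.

Coefficient matching gives A = C = 0, B = 1/(17-2) = 1/15, D = -B = -1/15
Result: (1/15)/(u² + 2) - (1/15)/(u² + 17)


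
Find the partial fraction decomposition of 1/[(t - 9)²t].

Cover-up at t=0: R = 1/(0 - 9)² = 1/81. Cover-up at t=9: Q = 1/(9 - 0) = 1/9. Comparing t² coeff: P = -R = -1/81
Result: (-1/81)/(t - 9) + (1/9)/(t - 9)² + (1/81)/t


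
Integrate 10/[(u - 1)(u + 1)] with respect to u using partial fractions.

Decompose: 10/[(u - 1)(u + 1)] = 5/(u - 1) - 5/(u + 1). Integrate each term: 5 ln|(u - 1)| - 5 ln|(u + 1)| + C


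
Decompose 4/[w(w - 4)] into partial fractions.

4/w(w - 4) = A/w + B/(w - 4). A = 4/(0 - 4) = -1, B = 4/(4 - 0) = 1
Result: -1/w + 1/(w - 4)


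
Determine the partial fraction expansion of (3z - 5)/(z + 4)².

(3z - 5) = α(z + 4) + β. At z = -4: β = 3·(-4) - 5 = -17. Coeff of z: α = 3
Result: 3/(z + 4) - 17/(z + 4)²


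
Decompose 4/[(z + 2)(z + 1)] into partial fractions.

4/(z + 2)(z + 1) = α/(z + 2) + β/(z + 1). α = 4/(-2 + 1) = -4, β = 4/(-1 + 2) = 4
Result: -4/(z + 2) + 4/(z + 1)


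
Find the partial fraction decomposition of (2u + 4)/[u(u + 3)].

At u=0: A = (2·0 + 4)/(0 + 3) = 4/3. At u=-3: B = (2·(-3) + 4)/(-3 - 0) = 2/3
Result: (4/3)/u + (2/3)/(u + 3)


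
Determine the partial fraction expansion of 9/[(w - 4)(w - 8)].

9/(w - 4)(w - 8) = α/(w - 4) + β/(w - 8). α = 9/(4 - 8) = -9/4, β = 9/(8 - 4) = 9/4
Result: (-9/4)/(w - 4) + (9/4)/(w - 8)


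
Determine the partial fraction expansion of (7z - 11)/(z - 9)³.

(7z - 11) = A(z - 9)² + B(z - 9) + C. At z = 9: C = 7·9 - 11 = 52. Coefficients: A = 0, B = 7
Result: 7/(z - 9)² + 52/(z - 9)³


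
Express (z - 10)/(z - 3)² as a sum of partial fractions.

(z - 10) = A(z - 3) + B. At z = 3: B = 1·3 - 10 = -7. Coeff of z: A = 1
Result: 1/(z - 3) - 7/(z - 3)²


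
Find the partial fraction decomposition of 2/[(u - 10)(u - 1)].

2/(u - 10)(u - 1) = A/(u - 10) + B/(u - 1). A = 2/(10 - 1) = 2/9, B = 2/(1 - 10) = -2/9
Result: (2/9)/(u - 10) - (2/9)/(u - 1)


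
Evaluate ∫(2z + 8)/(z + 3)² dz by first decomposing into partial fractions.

Decompose: α = 2, β = 2·(-3) + 8 = 2, so (2z + 8)/(z + 3)² = 2/(z + 3) + 2/(z + 3)². Integrate: ∫ α/(z + 3) dz = 2 ln|(z + 3)|; ∫ β/(z + 3)² dz = -2/(z + 3). Sum: 2 ln|(z + 3)| - 2/(z + 3) + C


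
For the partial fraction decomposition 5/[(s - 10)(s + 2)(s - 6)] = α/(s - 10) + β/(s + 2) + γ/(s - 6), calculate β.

Cover-up at s = -2: β = 5/[(-2 - 10)(-2 - 6)] = 5/[(-12)(-8)] = 5/96


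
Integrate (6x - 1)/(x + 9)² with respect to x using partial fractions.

Decompose: A = 6, B = 6·(-9) - 1 = -55, so (6x - 1)/(x + 9)² = 6/(x + 9) - 55/(x + 9)². Integrate: ∫ A/(x + 9) dx = 6 ln|(x + 9)|; ∫ B/(x + 9)² dx = 55/(x + 9). Sum: 6 ln|(x + 9)| + 55/(x + 9) + C


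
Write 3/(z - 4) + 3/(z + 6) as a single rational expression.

Common denominator (z - 4)(z + 6). Numerator: 3(z + 6) + 3(z - 4) = (3z + 18) + (3z - 12) = 6z + 6
Result: (6z + 6)/[(z - 4)(z + 6)]


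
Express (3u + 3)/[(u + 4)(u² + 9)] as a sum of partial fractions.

At u=-4: P = (3·(-4) + 3)/((-4)² + 9) = -9/25. Q = -P = 9/25, R = 3 - (-4)·P = 39/25
Result: (-9/25)/(u + 4) + ((9/25)u + 39/25)/(u² + 9)


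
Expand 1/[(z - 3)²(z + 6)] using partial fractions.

Cover-up at z=-6: γ = 1/(-6 - 3)² = 1/81. Cover-up at z=3: β = 1/(3 + 6) = 1/9. Comparing z² coeff: α = -γ = -1/81
Result: (-1/81)/(z - 3) + (1/9)/(z - 3)² + (1/81)/(z + 6)


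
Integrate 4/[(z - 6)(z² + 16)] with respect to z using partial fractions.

Cover-up at z=6: α = 4/(6²+16) = 1/13. Coeff matching: β = -1/13, γ = -6/13. Decomposition: (1/13)/(z - 6) - ((1/13)z + 6/13)/(z² + 16). Integrate: linear → ln, quadratic → (1/2)ln + arctan: (1/13) ln|(z - 6)| - (1/26) ln(z² + 16) - (3/26) arctan(z/4) + C


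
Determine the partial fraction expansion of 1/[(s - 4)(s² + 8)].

Cover-up at s = 4: A = 1/(4² + 8) = 1/24. Then B = -A = -1/24, C = -A·(0 + 4) = -1/6
Result: (1/24)/(s - 4) - ((1/24)s + 1/6)/(s² + 8)


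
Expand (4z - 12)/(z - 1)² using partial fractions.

(4z - 12) = A(z - 1) + B. At z = 1: B = 4·1 - 12 = -8. Coeff of z: A = 4
Result: 4/(z - 1) - 8/(z - 1)²


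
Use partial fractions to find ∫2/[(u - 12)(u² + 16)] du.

Cover-up at u=12: α = 2/(12²+16) = 1/80. Coeff matching: β = -1/80, γ = -3/20. Decomposition: (1/80)/(u - 12) - ((1/80)u + 3/20)/(u² + 16). Integrate: linear → ln, quadratic → (1/2)ln + arctan: (1/80) ln|(u - 12)| - (1/160) ln(u² + 16) - (3/80) arctan(u/4) + C


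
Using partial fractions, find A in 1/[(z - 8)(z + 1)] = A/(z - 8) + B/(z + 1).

Cover-up at z = 8: A = 1/(8 + 1) = 1/9


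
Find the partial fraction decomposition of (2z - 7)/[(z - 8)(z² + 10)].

At z=8: P = (2·8 - 7)/(8² + 10) = 9/74. Q = -P = -9/74, R = 2 - 8·P = 38/37
Result: (9/74)/(z - 8) - ((9/74)z - 38/37)/(z² + 10)


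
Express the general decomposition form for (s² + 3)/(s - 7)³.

Repeated linear factor (power 3): A/(s - 7) + B/(s - 7)² + C/(s - 7)³


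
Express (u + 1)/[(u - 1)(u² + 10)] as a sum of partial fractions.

At u=1: α = (1·1 + 1)/(1² + 10) = 2/11. β = -α = -2/11, γ = 1 - 1·α = 9/11
Result: (2/11)/(u - 1) - ((2/11)u - 9/11)/(u² + 10)


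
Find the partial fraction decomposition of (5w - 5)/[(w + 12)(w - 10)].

At w=-12: α = (5·(-12) - 5)/(-12 - 10) = 65/22. At w=10: β = (5·10 - 5)/(10 + 12) = 45/22
Result: (65/22)/(w + 12) + (45/22)/(w - 10)


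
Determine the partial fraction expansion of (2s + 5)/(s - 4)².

(2s + 5) = P(s - 4) + Q. At s = 4: Q = 2·4 + 5 = 13. Coeff of s: P = 2
Result: 2/(s - 4) + 13/(s - 4)²


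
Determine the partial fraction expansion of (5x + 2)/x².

(5x + 2) = Ax + B. At x = 0: B = 5·0 + 2 = 2. Coeff of x: A = 5
Result: 5/x + 2/x²


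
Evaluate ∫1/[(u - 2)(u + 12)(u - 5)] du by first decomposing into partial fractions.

Cover-up: A = -1/42, B = 1/238, C = 1/51. Decomposition: (-1/42)/(u - 2) + (1/238)/(u + 12) + (1/51)/(u - 5). Integrate each term: (-1/42) ln|(u - 2)| + (1/238) ln|(u + 12)| + (1/51) ln|(u - 5)| + C


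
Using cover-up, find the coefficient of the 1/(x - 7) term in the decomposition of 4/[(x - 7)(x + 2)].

Cover (x - 7), set x=7: 4/((x + 2) at x=7) = 4/(9) = 4/9


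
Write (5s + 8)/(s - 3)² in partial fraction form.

(5s + 8) = α(s - 3) + β. At s = 3: β = 5·3 + 8 = 23. Coeff of s: α = 5
Result: 5/(s - 3) + 23/(s - 3)²


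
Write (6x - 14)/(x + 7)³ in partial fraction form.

(6x - 14) = A(x + 7)² + B(x + 7) + C. At x = -7: C = 6·(-7) - 14 = -56. Coefficients: A = 0, B = 6
Result: 6/(x + 7)² - 56/(x + 7)³


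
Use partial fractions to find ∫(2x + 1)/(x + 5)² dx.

Decompose: A = 2, B = 2·(-5) + 1 = -9, so (2x + 1)/(x + 5)² = 2/(x + 5) - 9/(x + 5)². Integrate: ∫ A/(x + 5) dx = 2 ln|(x + 5)|; ∫ B/(x + 5)² dx = 9/(x + 5). Sum: 2 ln|(x + 5)| + 9/(x + 5) + C


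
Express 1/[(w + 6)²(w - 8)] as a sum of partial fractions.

Cover-up at w=8: C = 1/(8 + 6)² = 1/196. Cover-up at w=-6: B = 1/(-6 - 8) = -1/14. Comparing w² coeff: A = -C = -1/196
Result: (-1/196)/(w + 6) - (1/14)/(w + 6)² + (1/196)/(w - 8)


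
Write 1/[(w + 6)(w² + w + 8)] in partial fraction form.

Cover-up at w = -6: α = 1/((-6)² + 1·(-6) + 8) = 1/38. Then β = -α = -1/38, γ = -α·(1 - 6) = 5/38
Result: (1/38)/(w + 6) - ((1/38)w - 5/38)/(w² + w + 8)


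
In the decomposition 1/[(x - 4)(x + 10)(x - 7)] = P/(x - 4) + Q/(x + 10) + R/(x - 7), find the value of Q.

Cover-up at x = -10: Q = 1/[(-10 - 4)(-10 - 7)] = 1/[(-14)(-17)] = 1/238


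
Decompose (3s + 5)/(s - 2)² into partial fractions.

(3s + 5) = A(s - 2) + B. At s = 2: B = 3·2 + 5 = 11. Coeff of s: A = 3
Result: 3/(s - 2) + 11/(s - 2)²


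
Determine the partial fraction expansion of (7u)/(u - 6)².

(7u) = α(u - 6) + β. At u = 6: β = 7·6 + 0 = 42. Coeff of u: α = 7
Result: 7/(u - 6) + 42/(u - 6)²


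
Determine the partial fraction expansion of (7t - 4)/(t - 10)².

(7t - 4) = P(t - 10) + Q. At t = 10: Q = 7·10 - 4 = 66. Coeff of t: P = 7
Result: 7/(t - 10) + 66/(t - 10)²


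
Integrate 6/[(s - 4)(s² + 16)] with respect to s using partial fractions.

Cover-up at s=4: A = 6/(4²+16) = 3/16. Coeff matching: B = -3/16, C = -3/4. Decomposition: (3/16)/(s - 4) - ((3/16)s + 3/4)/(s² + 16). Integrate: linear → ln, quadratic → (1/2)ln + arctan: (3/16) ln|(s - 4)| - (3/32) ln(s² + 16) - (3/16) arctan(s/4) + C


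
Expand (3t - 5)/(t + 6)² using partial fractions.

(3t - 5) = α(t + 6) + β. At t = -6: β = 3·(-6) - 5 = -23. Coeff of t: α = 3
Result: 3/(t + 6) - 23/(t + 6)²


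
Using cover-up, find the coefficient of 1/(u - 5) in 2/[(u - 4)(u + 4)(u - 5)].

Cover (u - 5), set u=5: 2/[(5 - 4)(5 + 4)] = 2/9


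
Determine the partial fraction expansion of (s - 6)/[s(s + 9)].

At s=0: A = (1·0 - 6)/(0 + 9) = -2/3. At s=-9: B = (1·(-9) - 6)/(-9 - 0) = 5/3
Result: (-2/3)/s + (5/3)/(s + 9)


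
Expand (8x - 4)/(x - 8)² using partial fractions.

(8x - 4) = A(x - 8) + B. At x = 8: B = 8·8 - 4 = 60. Coeff of x: A = 8
Result: 8/(x - 8) + 60/(x - 8)²


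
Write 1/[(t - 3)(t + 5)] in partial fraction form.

1/(t - 3)(t + 5) = A/(t - 3) + B/(t + 5). A = 1/(3 + 5) = 1/8, B = 1/(-5 - 3) = -1/8
Result: (1/8)/(t - 3) - (1/8)/(t + 5)
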